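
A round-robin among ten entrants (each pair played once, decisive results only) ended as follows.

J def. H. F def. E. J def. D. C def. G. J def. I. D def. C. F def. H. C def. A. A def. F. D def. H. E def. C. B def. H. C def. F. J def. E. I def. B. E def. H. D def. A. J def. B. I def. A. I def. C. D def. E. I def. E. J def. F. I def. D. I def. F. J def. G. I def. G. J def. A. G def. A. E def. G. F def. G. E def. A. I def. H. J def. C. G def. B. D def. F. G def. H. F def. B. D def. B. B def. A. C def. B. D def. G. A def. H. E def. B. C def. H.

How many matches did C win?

5

C's results: beat A, B, F, G, H; lost to D, E, I, J.
That is 5 wins.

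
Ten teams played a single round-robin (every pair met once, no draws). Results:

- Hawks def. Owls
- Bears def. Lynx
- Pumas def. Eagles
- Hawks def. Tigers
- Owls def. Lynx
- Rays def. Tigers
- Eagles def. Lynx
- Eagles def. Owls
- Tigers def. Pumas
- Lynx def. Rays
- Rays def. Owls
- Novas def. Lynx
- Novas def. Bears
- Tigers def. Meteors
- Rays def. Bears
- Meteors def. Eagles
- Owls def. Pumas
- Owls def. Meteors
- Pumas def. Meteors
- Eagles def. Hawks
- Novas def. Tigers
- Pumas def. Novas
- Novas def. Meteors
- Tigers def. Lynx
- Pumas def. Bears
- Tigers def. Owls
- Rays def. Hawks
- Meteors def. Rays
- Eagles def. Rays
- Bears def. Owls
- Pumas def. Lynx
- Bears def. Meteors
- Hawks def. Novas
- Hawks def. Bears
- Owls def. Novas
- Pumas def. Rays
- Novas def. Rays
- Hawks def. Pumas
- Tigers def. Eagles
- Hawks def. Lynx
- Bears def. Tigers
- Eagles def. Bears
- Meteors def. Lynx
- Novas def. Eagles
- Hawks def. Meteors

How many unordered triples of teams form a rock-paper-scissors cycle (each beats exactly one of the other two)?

28

Win totals: Tigers 5, Lynx 1, Meteors 3, Pumas 6, Novas 6, Hawks 7, Eagles 5, Bears 4, Owls 4, Rays 4.
A team with w wins dominates both others in C(w,2) triples; summing gives 10 + 0 + 3 + 15 + 15 + 21 + 10 + 6 + 6 + 6 = 92 transitive triples.
Total triples C(10,3) = 120, so cyclic triples = 120 − 92 = 28.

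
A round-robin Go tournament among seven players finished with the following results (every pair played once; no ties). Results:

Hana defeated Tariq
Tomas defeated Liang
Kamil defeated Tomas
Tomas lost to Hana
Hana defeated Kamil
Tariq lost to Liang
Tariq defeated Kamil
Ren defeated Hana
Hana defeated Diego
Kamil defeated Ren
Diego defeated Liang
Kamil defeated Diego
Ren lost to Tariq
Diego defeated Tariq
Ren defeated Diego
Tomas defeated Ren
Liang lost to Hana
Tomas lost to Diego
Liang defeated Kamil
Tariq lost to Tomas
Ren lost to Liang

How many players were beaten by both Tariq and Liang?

Tariq beat: Ren, Kamil.
Liang beat: Tariq, Ren, Kamil.
Both beat: Ren, Kamil — 2.

2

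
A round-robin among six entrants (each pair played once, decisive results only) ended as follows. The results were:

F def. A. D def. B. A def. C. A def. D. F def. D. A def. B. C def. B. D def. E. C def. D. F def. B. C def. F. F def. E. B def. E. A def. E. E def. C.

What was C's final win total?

3

C's results: beat B, D, F; lost to A, E.
That is 3 wins.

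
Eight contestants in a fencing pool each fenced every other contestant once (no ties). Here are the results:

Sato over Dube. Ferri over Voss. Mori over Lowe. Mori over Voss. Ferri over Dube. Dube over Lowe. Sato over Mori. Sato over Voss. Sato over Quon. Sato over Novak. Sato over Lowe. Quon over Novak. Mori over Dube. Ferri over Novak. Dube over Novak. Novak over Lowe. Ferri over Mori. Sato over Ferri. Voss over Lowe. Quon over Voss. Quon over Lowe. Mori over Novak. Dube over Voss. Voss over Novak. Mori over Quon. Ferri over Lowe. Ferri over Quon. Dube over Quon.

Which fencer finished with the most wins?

Win totals: Novak 1, Dube 4, Voss 2, Ferri 6, Quon 3, Sato 7, Lowe 0, Mori 5.
Sato leads with 7 wins (next highest: 6).

Sato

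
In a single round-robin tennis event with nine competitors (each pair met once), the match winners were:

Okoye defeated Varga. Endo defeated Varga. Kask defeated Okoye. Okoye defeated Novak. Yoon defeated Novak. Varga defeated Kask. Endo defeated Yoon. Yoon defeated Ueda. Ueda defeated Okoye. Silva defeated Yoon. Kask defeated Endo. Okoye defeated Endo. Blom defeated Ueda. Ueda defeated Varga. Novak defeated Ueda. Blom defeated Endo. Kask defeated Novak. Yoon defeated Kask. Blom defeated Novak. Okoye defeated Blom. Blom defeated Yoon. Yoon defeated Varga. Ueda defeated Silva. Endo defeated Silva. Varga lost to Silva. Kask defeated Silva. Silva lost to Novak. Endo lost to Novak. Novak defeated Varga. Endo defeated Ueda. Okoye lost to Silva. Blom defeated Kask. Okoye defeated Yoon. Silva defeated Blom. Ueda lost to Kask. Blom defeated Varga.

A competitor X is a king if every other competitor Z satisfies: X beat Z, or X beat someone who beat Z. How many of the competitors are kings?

Novak reaches everyone (king).
Endo reaches everyone (king).
Ueda reaches everyone (king).
Yoon cannot reach Blom in two steps.
Okoye reaches everyone (king).
Silva reaches everyone (king).
Kask reaches everyone (king).
Blom reaches everyone (king).
Varga cannot reach Yoon, Blom in two steps.
Kings: Novak, Endo, Ueda, Okoye, Silva, Kask, Blom — 7.

7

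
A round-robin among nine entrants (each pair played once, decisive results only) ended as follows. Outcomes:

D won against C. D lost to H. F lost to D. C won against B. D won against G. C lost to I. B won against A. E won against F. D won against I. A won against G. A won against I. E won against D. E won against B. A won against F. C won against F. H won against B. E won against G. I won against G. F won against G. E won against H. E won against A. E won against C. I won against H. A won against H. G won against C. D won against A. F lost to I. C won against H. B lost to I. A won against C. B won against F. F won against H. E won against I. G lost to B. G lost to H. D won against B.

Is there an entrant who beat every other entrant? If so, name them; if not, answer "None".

E has 8 wins out of 8 opponents — a perfect record.

E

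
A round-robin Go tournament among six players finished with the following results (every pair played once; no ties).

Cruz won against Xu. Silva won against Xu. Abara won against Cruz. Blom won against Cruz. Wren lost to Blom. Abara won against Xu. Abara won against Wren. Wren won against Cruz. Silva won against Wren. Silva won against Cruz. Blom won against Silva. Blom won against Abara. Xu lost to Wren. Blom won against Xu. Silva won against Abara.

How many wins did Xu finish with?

Xu's results: beat no one; lost to Abara, Wren, Silva, Blom, Cruz.
That is 0 wins.

0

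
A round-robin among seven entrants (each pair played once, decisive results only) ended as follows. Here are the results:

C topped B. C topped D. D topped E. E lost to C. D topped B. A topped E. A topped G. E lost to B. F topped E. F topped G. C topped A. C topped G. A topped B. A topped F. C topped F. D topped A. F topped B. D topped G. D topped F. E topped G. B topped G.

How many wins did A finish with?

A's results: beat B, E, F, G; lost to C, D.
That is 4 wins.

4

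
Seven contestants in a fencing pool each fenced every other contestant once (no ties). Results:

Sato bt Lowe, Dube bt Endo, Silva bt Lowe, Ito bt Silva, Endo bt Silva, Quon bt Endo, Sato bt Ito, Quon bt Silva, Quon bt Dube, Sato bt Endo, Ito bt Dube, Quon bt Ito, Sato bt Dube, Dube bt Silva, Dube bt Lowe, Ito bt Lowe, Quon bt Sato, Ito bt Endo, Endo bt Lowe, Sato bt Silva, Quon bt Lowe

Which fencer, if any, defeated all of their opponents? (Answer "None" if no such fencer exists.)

Quon

Quon has 6 wins out of 6 opponents — a perfect record.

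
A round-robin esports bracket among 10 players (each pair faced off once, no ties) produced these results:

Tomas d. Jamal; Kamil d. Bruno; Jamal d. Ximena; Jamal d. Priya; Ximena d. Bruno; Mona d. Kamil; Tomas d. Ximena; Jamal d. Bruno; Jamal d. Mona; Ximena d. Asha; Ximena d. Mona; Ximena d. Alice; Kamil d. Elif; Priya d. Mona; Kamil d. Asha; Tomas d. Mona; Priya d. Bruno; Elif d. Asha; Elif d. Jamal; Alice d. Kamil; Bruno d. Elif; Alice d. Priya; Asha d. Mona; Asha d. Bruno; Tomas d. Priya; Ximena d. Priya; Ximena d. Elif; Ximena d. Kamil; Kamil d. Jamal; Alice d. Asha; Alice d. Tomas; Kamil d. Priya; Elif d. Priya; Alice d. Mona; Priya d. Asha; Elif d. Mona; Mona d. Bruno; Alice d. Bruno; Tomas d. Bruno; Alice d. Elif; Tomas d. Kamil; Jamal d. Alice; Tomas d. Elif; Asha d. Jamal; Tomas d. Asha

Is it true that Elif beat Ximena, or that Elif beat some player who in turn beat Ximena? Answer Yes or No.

Yes

Elif did not beat Ximena directly.
Elif beat Mona, Priya, Jamal, Asha. Of those, Jamal beat Ximena.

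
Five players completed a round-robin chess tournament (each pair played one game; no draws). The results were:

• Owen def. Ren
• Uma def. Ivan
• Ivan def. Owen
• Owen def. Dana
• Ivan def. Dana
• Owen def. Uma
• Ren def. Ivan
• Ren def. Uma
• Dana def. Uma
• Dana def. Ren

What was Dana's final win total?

Dana's results: beat Ren, Uma; lost to Owen, Ivan.
That is 2 wins.

2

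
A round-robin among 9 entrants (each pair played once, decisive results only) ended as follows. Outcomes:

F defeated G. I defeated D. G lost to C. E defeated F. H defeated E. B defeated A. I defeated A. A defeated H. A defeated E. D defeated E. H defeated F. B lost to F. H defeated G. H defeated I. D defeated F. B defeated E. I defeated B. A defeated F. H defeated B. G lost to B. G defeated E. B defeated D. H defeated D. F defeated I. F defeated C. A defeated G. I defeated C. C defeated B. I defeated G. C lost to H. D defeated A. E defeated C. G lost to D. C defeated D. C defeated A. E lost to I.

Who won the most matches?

H

Win totals: A 4, B 4, C 4, D 4, E 2, F 4, G 1, H 7, I 6.
H leads with 7 wins (next highest: 6).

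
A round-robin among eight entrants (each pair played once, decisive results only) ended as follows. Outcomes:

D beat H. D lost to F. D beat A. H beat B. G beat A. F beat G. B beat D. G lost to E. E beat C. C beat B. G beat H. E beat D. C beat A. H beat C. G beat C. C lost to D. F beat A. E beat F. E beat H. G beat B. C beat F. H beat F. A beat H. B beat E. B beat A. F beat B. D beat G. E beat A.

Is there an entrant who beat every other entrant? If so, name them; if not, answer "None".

Highest win total is E with 6 (out of 7 possible).
E lost to B, so no entrant went undefeated.

None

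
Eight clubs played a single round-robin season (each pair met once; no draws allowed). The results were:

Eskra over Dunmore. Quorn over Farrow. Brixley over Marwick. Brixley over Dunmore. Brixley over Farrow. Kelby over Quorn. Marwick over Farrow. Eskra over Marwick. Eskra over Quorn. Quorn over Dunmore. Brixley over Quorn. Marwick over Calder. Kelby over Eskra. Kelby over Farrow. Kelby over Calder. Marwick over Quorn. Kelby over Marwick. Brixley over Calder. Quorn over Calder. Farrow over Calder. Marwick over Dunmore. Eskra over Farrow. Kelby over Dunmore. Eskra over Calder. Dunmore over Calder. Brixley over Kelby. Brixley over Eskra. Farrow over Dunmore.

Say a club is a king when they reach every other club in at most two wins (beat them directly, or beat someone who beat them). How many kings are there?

1

Calder cannot reach Quorn, Farrow, Brixley, Eskra, Dunmore, Marwick, Kelby in two steps.
Quorn cannot reach Brixley, Eskra, Marwick, Kelby in two steps.
Farrow cannot reach Quorn, Brixley, Eskra, Marwick, Kelby in two steps.
Brixley reaches everyone (king).
Eskra cannot reach Brixley, Kelby in two steps.
Dunmore cannot reach Quorn, Farrow, Brixley, Eskra, Marwick, Kelby in two steps.
Marwick cannot reach Brixley, Eskra, Kelby in two steps.
Kelby cannot reach Brixley in two steps.
Kings: Brixley — 1.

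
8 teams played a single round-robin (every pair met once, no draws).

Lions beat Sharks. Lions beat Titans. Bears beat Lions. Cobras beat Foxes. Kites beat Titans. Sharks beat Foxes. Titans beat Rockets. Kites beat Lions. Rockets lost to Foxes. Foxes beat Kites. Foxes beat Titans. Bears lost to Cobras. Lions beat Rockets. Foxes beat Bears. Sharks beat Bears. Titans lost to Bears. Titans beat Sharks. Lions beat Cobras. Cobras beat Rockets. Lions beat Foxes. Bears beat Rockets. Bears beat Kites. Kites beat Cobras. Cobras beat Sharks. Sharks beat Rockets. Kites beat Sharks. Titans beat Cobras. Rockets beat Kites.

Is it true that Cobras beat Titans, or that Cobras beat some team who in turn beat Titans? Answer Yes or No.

Yes

Cobras did not beat Titans directly.
Cobras beat Foxes, Rockets, Bears, Sharks. Of those, Foxes beat Titans.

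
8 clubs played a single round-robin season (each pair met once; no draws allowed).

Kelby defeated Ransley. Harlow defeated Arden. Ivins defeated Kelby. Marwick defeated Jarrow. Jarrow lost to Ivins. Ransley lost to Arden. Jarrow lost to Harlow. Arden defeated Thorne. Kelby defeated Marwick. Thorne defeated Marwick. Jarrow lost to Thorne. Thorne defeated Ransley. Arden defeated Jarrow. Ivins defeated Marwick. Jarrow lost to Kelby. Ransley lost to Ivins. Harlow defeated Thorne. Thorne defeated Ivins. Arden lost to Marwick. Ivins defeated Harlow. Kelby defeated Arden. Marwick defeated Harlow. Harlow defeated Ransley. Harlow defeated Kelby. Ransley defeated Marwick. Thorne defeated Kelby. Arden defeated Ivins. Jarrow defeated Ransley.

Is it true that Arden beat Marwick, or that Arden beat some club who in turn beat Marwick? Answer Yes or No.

Yes

Arden did not beat Marwick directly.
Arden beat Ivins, Jarrow, Ransley, Thorne. Of those, Ivins beat Marwick.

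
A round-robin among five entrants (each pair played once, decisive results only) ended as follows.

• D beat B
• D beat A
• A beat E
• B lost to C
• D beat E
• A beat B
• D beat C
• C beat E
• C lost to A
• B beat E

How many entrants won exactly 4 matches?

Win totals: A 3, B 1, C 2, D 4, E 0.
Exactly 4: D — 1 entrant.

1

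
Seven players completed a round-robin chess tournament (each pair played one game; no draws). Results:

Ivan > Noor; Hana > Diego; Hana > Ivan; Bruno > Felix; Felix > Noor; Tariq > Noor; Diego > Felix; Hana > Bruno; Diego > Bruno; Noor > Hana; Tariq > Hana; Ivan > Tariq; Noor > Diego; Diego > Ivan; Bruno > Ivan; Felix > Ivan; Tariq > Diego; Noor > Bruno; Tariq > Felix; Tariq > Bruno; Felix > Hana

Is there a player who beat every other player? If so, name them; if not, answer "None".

Highest win total is Tariq with 5 (out of 6 possible).
Tariq lost to Ivan, so no player went undefeated.

None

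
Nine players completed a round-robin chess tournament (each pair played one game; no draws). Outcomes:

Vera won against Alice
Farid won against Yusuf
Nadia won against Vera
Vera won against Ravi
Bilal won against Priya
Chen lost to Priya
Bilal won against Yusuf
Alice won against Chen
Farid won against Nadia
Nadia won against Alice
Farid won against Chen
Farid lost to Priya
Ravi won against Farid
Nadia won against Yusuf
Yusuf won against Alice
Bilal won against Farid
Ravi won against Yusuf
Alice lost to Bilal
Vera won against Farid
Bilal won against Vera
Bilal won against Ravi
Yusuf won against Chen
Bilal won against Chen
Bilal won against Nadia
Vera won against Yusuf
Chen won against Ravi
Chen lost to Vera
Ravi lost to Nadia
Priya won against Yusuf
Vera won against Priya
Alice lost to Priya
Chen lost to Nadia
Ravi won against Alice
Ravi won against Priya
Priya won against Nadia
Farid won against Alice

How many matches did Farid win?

Farid's results: beat Nadia, Alice, Chen, Yusuf; lost to Ravi, Bilal, Priya, Vera.
That is 4 wins.

4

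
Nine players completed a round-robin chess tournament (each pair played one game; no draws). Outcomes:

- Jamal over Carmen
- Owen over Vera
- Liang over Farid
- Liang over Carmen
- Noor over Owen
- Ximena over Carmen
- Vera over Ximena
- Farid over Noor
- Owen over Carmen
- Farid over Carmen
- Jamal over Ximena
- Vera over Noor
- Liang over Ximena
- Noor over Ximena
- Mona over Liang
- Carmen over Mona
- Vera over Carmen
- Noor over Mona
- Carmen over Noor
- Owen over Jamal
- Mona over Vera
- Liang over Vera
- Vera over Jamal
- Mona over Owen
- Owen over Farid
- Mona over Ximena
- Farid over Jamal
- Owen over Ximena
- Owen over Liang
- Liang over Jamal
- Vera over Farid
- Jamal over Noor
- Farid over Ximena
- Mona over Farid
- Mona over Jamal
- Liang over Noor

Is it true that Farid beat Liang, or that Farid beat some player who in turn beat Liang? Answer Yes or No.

Farid did not beat Liang directly.
Farid beat Carmen, Jamal, Noor, Ximena, but each of them lost to Liang. No two-step path.

No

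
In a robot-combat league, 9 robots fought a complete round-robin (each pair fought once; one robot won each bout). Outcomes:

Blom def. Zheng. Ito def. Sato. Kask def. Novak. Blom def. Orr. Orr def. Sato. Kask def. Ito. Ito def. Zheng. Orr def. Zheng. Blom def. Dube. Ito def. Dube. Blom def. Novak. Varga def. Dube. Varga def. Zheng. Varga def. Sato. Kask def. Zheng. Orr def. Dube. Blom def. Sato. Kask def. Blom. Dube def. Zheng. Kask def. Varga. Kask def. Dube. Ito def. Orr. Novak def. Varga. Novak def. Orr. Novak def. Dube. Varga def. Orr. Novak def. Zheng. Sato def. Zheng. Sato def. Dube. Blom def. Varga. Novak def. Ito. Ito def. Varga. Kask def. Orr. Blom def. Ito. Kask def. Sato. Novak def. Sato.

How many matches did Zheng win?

Zheng's results: beat no one; lost to Kask, Dube, Novak, Blom, Ito, Orr, Varga, Sato.
That is 0 wins.

0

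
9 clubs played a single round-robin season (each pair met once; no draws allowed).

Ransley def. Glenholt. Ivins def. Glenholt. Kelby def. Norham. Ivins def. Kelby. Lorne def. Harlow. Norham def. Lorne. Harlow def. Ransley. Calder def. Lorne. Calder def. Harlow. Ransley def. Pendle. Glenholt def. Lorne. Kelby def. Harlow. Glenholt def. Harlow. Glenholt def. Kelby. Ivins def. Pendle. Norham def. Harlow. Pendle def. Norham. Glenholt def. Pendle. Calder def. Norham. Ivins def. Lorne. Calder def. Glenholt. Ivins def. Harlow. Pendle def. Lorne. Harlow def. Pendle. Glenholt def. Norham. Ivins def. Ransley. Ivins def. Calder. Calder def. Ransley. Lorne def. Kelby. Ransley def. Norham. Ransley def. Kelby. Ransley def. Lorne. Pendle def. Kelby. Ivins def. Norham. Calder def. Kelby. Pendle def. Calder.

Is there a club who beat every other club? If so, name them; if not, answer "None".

Ivins has 8 wins out of 8 opponents — a perfect record.

Ivins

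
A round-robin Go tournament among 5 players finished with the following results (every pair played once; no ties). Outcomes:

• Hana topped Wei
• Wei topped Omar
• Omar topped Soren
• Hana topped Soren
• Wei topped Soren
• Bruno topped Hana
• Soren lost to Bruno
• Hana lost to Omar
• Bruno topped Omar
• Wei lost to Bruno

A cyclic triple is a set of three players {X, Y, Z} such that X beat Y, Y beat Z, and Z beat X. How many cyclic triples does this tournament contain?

Of the C(5,3) = 10 triples, the cyclic ones are: {Wei, Hana, Omar}.
That is 1.

1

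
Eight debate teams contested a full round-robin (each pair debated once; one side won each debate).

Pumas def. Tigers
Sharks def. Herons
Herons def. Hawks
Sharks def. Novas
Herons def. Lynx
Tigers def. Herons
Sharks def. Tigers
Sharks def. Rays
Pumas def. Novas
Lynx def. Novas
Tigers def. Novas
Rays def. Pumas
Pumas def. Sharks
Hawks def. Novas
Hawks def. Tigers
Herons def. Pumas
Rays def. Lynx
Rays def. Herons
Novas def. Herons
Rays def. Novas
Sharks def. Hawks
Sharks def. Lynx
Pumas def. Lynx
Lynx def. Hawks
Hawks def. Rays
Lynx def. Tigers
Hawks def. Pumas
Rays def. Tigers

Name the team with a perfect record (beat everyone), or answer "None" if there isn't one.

Highest win total is Sharks with 6 (out of 7 possible).
Sharks lost to Pumas, so no team went undefeated.

None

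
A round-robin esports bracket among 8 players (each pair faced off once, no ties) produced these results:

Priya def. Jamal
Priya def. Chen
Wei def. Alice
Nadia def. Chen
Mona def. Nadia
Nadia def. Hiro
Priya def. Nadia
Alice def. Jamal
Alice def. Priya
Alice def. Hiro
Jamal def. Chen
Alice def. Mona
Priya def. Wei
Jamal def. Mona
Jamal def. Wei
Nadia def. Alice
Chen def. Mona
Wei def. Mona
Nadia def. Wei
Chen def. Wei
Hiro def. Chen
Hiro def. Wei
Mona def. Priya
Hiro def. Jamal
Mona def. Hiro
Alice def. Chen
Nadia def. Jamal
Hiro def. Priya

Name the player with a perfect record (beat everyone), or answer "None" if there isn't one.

None

Highest win total is Nadia with 5 (out of 7 possible).
Nadia lost to Mona, Priya, so no player went undefeated.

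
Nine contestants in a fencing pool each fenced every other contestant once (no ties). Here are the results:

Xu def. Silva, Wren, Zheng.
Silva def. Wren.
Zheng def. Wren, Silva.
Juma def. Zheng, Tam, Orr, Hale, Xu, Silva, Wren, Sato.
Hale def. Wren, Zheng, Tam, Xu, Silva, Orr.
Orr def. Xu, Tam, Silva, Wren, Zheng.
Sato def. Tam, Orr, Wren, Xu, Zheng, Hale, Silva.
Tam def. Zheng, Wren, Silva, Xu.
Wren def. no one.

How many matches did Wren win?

0

Wren's results: beat no one; lost to Silva, Tam, Orr, Xu, Hale, Sato, Juma, Zheng.
That is 0 wins.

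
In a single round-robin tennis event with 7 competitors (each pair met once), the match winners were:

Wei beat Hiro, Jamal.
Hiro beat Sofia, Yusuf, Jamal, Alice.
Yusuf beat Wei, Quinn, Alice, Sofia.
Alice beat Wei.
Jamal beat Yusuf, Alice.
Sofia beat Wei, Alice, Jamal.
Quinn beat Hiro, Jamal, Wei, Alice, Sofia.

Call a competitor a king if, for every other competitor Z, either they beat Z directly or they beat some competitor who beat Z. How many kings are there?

3

Sofia cannot reach Quinn in two steps.
Jamal cannot reach Hiro in two steps.
Quinn reaches everyone (king).
Alice cannot reach Sofia, Quinn, Yusuf in two steps.
Wei cannot reach Quinn in two steps.
Hiro reaches everyone (king).
Yusuf reaches everyone (king).
Kings: Quinn, Hiro, Yusuf — 3.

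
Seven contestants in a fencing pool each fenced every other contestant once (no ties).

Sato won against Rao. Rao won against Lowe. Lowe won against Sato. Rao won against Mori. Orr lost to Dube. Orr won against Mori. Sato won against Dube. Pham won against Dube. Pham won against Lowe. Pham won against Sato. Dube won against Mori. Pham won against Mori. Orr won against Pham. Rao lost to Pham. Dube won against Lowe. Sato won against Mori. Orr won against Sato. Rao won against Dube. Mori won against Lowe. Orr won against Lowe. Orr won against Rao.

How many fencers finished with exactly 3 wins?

3

Win totals: Pham 5, Dube 3, Mori 1, Rao 3, Sato 3, Orr 5, Lowe 1.
Exactly 3: Dube, Rao, Sato — 3 fencers.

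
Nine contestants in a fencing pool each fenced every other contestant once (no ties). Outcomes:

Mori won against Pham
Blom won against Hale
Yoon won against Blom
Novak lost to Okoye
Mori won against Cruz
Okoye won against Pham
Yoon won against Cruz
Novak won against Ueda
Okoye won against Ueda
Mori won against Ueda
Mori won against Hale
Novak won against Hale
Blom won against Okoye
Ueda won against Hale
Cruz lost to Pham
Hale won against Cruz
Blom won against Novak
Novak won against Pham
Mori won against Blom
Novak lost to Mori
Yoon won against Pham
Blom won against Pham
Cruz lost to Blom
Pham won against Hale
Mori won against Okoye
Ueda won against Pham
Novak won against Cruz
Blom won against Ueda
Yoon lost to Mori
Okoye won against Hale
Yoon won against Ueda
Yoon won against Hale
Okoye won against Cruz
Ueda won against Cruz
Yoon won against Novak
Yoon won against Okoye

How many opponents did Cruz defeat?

Cruz's results: beat no one; lost to Mori, Okoye, Hale, Pham, Yoon, Ueda, Novak, Blom.
That is 0 wins.

0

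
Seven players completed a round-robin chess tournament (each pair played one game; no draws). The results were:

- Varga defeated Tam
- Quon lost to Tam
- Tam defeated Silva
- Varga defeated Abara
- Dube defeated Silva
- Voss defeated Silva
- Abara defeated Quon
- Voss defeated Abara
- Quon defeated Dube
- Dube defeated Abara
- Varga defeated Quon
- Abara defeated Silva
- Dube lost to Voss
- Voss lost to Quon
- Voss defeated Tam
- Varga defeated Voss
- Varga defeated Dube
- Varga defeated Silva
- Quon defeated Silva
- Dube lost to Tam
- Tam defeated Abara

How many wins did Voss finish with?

4

Voss' results: beat Abara, Silva, Dube, Tam; lost to Varga, Quon.
That is 4 wins.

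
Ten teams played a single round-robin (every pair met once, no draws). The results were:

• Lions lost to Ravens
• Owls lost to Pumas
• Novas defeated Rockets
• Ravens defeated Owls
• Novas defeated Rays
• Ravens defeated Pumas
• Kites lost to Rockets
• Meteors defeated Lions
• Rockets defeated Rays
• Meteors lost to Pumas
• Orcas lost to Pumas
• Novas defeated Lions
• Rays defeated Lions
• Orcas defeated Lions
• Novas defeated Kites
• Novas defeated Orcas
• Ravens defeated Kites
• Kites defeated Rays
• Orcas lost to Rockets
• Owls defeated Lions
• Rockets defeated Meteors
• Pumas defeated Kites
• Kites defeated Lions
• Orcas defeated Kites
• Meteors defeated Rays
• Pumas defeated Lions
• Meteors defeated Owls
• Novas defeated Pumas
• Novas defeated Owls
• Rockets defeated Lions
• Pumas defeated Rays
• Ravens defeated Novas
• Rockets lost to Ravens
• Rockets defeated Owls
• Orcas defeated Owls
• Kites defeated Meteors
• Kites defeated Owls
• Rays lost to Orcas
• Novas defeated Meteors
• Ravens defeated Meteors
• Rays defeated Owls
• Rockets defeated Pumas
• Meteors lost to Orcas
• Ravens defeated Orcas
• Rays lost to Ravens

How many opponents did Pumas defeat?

6

Pumas' results: beat Lions, Meteors, Rays, Kites, Owls, Orcas; lost to Ravens, Novas, Rockets.
That is 6 wins.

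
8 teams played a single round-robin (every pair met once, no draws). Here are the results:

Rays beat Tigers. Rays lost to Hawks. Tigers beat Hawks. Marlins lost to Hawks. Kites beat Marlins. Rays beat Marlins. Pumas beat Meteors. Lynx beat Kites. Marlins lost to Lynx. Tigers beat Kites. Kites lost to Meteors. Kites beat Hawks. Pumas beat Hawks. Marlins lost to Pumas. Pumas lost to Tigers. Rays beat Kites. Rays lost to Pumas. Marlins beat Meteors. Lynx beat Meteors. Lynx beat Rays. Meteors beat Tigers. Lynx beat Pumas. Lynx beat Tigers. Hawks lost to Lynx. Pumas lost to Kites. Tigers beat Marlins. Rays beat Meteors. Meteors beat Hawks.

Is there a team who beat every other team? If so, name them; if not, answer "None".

Lynx has 7 wins out of 7 opponents — a perfect record.

Lynx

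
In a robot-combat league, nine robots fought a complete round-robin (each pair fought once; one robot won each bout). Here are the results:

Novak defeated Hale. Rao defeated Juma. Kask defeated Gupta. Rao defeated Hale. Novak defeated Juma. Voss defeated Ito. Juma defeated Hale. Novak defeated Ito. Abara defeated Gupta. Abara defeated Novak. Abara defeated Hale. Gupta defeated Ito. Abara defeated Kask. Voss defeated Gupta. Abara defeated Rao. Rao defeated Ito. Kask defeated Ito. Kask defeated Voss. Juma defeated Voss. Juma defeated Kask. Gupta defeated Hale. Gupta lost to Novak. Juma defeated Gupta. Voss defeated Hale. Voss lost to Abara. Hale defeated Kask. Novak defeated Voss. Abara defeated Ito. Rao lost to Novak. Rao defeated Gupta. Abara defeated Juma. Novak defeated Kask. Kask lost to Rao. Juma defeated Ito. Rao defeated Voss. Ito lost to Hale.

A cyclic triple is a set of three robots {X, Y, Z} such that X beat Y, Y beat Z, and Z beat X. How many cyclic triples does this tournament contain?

2

Win totals: Novak 7, Voss 3, Ito 0, Kask 3, Abara 8, Juma 5, Hale 2, Rao 6, Gupta 2.
A robot with w wins dominates both others in C(w,2) triples; summing gives 21 + 3 + 0 + 3 + 28 + 10 + 1 + 15 + 1 = 82 transitive triples.
Total triples C(9,3) = 84, so cyclic triples = 84 − 82 = 2.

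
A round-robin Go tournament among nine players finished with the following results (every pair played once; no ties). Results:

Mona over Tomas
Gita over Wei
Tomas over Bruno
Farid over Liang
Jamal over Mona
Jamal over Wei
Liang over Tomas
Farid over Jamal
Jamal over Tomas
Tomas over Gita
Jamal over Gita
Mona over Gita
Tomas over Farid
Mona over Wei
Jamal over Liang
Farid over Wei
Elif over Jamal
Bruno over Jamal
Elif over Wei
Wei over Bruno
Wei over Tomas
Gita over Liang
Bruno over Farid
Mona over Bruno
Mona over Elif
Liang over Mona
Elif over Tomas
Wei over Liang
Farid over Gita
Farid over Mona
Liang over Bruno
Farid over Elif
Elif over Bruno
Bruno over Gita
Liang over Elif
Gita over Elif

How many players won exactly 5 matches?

Win totals: Elif 4, Liang 4, Tomas 3, Gita 3, Farid 6, Mona 5, Wei 3, Bruno 3, Jamal 5.
Exactly 5: Mona, Jamal — 2 players.

2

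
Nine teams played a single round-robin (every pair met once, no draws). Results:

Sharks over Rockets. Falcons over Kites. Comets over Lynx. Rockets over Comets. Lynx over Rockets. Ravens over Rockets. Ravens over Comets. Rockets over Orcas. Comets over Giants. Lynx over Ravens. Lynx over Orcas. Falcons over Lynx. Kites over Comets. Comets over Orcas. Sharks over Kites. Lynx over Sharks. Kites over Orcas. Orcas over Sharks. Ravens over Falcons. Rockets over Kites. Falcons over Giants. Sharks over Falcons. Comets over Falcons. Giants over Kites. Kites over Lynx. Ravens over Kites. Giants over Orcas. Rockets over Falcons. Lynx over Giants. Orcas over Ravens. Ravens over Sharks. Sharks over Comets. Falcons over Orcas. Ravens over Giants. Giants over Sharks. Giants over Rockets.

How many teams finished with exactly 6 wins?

Win totals: Giants 4, Comets 4, Ravens 6, Sharks 4, Kites 3, Falcons 4, Rockets 4, Lynx 5, Orcas 2.
Exactly 6: Ravens — 1 team.

1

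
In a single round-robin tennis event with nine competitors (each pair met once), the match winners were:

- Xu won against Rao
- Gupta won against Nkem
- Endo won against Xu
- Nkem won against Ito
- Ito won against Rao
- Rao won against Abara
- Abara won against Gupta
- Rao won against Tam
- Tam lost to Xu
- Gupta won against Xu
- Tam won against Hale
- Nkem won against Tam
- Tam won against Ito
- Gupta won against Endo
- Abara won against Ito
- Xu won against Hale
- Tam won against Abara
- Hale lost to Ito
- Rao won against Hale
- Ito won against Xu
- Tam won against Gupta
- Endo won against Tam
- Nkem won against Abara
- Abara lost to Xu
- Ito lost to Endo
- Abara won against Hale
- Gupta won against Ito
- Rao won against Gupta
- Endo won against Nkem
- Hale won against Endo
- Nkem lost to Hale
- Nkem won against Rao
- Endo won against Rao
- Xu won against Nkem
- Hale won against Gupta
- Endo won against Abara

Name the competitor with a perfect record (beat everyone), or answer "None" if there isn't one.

None

Highest win total is Endo with 6 (out of 8 possible).
Endo lost to Gupta, Hale, so no competitor went undefeated.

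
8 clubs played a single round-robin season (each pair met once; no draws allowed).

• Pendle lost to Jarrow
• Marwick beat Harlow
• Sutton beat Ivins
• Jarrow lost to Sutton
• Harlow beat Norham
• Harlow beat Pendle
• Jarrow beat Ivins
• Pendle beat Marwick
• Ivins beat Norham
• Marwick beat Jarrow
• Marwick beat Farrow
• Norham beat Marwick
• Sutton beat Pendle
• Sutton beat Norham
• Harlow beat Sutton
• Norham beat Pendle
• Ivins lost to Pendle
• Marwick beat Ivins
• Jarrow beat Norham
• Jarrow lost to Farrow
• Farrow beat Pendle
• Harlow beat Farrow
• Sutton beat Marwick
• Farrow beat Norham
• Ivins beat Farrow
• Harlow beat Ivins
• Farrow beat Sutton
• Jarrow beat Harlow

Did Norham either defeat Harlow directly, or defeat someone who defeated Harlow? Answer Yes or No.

Norham did not beat Harlow directly.
Norham beat Pendle, Marwick. Of those, Marwick beat Harlow.

Yes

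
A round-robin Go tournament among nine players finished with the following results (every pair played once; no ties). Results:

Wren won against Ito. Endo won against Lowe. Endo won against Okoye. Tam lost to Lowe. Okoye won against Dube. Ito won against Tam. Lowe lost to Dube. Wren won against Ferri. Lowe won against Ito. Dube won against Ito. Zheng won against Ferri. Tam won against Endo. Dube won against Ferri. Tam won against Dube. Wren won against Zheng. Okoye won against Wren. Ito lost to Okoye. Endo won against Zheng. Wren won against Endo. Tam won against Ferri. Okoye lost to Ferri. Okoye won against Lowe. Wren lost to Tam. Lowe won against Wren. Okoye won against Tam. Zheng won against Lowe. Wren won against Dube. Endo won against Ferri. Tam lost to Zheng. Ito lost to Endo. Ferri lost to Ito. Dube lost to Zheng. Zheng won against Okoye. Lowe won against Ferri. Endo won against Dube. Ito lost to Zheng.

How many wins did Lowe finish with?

Lowe's results: beat Wren, Tam, Ito, Ferri; lost to Okoye, Dube, Endo, Zheng.
That is 4 wins.

4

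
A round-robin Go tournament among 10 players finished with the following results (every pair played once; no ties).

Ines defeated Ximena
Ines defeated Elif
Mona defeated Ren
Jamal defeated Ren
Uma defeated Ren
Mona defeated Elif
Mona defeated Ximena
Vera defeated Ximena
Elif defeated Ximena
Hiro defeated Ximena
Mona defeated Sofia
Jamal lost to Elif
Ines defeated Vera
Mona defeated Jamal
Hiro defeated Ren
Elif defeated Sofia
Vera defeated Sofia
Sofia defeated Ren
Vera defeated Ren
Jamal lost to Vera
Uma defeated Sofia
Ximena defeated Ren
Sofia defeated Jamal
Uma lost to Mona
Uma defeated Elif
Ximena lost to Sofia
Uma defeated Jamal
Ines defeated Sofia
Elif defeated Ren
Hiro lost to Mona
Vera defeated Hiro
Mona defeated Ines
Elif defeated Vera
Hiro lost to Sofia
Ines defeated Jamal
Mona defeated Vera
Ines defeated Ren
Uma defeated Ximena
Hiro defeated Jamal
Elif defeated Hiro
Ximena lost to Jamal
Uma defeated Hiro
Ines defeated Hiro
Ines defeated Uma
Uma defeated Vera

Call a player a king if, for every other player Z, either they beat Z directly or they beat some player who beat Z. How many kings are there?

Vera cannot reach Ines, Elif, Mona, Uma in two steps.
Ximena cannot reach Vera, Ines, Sofia, Jamal, Elif, Mona, Hiro, Uma in two steps.
Ines cannot reach Mona in two steps.
Sofia cannot reach Vera, Ines, Elif, Mona, Uma in two steps.
Jamal cannot reach Vera, Ines, Sofia, Elif, Mona, Hiro, Uma in two steps.
Elif cannot reach Ines, Mona, Uma in two steps.
Mona reaches everyone (king).
Hiro cannot reach Vera, Ines, Sofia, Elif, Mona, Uma in two steps.
Uma cannot reach Ines, Mona in two steps.
Ren cannot reach Vera, Ximena, Ines, Sofia, Jamal, Elif, Mona, Hiro, Uma in two steps.
Kings: Mona — 1.

1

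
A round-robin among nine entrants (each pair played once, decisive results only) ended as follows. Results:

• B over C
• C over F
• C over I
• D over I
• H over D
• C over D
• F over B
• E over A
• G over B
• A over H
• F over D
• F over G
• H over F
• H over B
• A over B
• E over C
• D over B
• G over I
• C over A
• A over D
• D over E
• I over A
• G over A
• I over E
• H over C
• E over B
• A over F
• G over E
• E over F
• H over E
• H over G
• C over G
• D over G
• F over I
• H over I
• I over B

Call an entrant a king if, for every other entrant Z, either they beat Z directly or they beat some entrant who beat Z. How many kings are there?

5

A reaches everyone (king).
B cannot reach E, H in two steps.
C reaches everyone (king).
D cannot reach H in two steps.
E reaches everyone (king).
F cannot reach H in two steps.
G reaches everyone (king).
H reaches everyone (king).
I cannot reach G in two steps.
Kings: A, C, E, G, H — 5.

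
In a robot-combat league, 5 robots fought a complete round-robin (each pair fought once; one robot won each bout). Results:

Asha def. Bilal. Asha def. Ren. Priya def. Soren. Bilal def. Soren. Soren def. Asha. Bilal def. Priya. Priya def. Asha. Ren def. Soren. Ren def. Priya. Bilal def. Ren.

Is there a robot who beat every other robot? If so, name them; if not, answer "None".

Highest win total is Bilal with 3 (out of 4 possible).
Bilal lost to Asha, so no robot went undefeated.

None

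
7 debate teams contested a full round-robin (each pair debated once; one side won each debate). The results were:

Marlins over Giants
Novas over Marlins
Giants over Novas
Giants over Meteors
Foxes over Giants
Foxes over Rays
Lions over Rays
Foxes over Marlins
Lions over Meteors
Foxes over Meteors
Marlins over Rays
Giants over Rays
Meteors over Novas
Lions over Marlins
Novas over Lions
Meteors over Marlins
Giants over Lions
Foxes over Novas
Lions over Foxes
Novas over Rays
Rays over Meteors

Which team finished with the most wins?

Foxes

Win totals: Lions 4, Rays 1, Novas 3, Giants 4, Meteors 2, Marlins 2, Foxes 5.
Foxes leads with 5 wins (next highest: 4).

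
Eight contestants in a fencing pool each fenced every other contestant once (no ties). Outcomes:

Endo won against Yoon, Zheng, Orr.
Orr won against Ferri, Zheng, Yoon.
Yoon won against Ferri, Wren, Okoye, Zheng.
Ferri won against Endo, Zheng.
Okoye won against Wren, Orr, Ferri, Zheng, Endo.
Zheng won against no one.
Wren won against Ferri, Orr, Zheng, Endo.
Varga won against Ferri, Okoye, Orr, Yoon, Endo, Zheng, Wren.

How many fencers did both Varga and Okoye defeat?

Varga beat: Zheng, Orr, Okoye, Wren, Endo, Ferri, Yoon.
Okoye beat: Zheng, Orr, Wren, Endo, Ferri.
Both beat: Zheng, Orr, Wren, Endo, Ferri — 5.

5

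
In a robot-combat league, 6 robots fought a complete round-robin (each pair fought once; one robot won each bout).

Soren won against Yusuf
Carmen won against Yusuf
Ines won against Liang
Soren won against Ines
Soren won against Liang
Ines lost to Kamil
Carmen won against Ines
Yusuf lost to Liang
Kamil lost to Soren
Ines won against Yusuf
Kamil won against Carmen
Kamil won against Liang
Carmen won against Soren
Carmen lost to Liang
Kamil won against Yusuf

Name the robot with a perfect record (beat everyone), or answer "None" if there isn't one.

None

Highest win total is Soren with 4 (out of 5 possible).
Soren lost to Carmen, so no robot went undefeated.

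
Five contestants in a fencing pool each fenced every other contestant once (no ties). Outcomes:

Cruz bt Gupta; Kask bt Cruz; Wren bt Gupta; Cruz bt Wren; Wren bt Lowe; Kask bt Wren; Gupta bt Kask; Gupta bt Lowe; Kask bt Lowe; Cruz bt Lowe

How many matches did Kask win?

3

Kask's results: beat Wren, Cruz, Lowe; lost to Gupta.
That is 3 wins.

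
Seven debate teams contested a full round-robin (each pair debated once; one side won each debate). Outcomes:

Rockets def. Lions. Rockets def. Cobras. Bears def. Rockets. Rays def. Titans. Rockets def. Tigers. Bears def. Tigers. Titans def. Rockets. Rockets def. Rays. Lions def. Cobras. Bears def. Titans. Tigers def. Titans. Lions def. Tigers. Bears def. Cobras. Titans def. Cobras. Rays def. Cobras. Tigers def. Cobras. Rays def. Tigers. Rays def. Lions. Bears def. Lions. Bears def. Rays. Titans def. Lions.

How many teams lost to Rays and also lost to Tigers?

2

Rays beat: Lions, Titans, Tigers, Cobras.
Tigers beat: Titans, Cobras.
Both beat: Titans, Cobras — 2.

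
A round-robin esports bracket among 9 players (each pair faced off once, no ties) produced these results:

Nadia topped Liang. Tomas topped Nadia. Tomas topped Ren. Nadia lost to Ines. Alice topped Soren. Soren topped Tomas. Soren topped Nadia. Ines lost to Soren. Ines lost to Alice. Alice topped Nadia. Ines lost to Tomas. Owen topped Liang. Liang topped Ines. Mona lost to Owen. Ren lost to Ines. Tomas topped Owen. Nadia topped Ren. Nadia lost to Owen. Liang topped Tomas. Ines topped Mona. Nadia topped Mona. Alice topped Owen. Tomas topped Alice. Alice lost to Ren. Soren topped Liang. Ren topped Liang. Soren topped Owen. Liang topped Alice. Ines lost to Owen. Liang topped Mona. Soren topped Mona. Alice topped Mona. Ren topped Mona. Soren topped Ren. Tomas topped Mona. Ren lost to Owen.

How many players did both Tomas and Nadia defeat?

2

Tomas beat: Nadia, Ines, Alice, Owen, Ren, Mona.
Nadia beat: Liang, Ren, Mona.
Both beat: Ren, Mona — 2.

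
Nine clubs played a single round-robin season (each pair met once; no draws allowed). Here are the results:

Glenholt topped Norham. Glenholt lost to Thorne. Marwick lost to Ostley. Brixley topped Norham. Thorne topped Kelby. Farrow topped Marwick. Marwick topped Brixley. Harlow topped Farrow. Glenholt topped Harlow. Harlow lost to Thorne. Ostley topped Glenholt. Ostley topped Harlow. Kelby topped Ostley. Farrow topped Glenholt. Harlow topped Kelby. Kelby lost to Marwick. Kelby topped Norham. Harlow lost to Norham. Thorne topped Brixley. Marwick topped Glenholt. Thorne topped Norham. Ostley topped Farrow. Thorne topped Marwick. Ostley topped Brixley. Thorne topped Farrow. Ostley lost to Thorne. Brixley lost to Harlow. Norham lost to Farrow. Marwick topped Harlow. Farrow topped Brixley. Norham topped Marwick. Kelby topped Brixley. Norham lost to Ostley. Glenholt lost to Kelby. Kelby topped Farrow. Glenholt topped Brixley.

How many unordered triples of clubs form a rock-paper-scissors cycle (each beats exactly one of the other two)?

Win totals: Kelby 5, Thorne 8, Marwick 4, Harlow 3, Glenholt 3, Norham 2, Farrow 4, Brixley 1, Ostley 6.
A club with w wins dominates both others in C(w,2) triples; summing gives 10 + 28 + 6 + 3 + 3 + 1 + 6 + 0 + 15 = 72 transitive triples.
Total triples C(9,3) = 84, so cyclic triples = 84 − 72 = 12.

12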